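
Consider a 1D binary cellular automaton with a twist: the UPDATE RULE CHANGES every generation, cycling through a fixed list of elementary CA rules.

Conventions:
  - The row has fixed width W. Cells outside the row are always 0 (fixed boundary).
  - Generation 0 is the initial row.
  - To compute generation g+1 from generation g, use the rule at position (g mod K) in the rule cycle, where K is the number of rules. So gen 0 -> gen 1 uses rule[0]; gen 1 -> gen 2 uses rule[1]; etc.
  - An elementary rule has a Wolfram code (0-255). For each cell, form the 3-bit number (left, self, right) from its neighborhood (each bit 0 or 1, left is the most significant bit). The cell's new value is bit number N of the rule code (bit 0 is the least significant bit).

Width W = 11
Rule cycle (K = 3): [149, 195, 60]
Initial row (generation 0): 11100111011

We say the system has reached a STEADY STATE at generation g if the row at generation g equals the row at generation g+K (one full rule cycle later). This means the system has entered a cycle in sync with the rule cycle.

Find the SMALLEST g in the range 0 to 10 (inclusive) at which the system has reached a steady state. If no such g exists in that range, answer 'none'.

Gen 0: 11100111011
Gen 1 (rule 149): 01010010000
Gen 2 (rule 195): 10000100111
Gen 3 (rule 60): 11000110100
Gen 4 (rule 149): 00110000111
Gen 5 (rule 195): 11010111011
Gen 6 (rule 60): 10111100110
Gen 7 (rule 149): 10011010001
Gen 8 (rule 195): 00101000110
Gen 9 (rule 60): 00111100101
Gen 10 (rule 149): 10011010101
Gen 11 (rule 195): 00101000000
Gen 12 (rule 60): 00111100000
Gen 13 (rule 149): 10011011111

Answer: none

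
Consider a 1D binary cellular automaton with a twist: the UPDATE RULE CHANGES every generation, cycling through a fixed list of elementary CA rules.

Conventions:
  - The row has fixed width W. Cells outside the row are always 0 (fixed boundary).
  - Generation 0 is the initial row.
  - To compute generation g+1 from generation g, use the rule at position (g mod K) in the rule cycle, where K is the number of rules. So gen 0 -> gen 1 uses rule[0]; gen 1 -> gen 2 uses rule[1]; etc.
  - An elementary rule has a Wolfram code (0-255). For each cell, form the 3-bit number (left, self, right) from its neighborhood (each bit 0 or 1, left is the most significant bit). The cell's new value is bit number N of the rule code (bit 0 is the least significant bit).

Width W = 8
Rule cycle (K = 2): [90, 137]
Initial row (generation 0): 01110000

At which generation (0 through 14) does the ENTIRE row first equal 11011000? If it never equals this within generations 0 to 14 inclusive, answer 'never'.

Answer: 1

Derivation:
Gen 0: 01110000
Gen 1 (rule 90): 11011000
Gen 2 (rule 137): 10010011
Gen 3 (rule 90): 01101111
Gen 4 (rule 137): 01001110
Gen 5 (rule 90): 10111011
Gen 6 (rule 137): 00110010
Gen 7 (rule 90): 01111101
Gen 8 (rule 137): 01111000
Gen 9 (rule 90): 11001100
Gen 10 (rule 137): 10001001
Gen 11 (rule 90): 01010110
Gen 12 (rule 137): 00000100
Gen 13 (rule 90): 00001010
Gen 14 (rule 137): 11100000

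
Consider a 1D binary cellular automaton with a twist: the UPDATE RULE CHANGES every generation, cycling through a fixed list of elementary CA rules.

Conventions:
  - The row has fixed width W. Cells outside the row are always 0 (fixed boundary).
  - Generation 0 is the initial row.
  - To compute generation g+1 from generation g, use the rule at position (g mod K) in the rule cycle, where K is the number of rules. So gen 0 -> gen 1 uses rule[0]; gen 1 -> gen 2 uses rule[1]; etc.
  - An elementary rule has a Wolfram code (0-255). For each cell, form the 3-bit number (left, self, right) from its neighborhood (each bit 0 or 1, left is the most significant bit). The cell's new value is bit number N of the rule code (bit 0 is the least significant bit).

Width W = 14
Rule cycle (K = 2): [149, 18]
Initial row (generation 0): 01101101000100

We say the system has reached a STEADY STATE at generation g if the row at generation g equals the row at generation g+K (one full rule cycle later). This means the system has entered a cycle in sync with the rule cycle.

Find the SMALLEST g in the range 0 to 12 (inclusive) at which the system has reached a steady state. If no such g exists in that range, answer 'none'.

Answer: 4

Derivation:
Gen 0: 01101101000100
Gen 1 (rule 149): 00000001110111
Gen 2 (rule 18): 00000010000000
Gen 3 (rule 149): 11111011111111
Gen 4 (rule 18): 00000000000000
Gen 5 (rule 149): 11111111111111
Gen 6 (rule 18): 00000000000000
Gen 7 (rule 149): 11111111111111
Gen 8 (rule 18): 00000000000000
Gen 9 (rule 149): 11111111111111
Gen 10 (rule 18): 00000000000000
Gen 11 (rule 149): 11111111111111
Gen 12 (rule 18): 00000000000000
Gen 13 (rule 149): 11111111111111
Gen 14 (rule 18): 00000000000000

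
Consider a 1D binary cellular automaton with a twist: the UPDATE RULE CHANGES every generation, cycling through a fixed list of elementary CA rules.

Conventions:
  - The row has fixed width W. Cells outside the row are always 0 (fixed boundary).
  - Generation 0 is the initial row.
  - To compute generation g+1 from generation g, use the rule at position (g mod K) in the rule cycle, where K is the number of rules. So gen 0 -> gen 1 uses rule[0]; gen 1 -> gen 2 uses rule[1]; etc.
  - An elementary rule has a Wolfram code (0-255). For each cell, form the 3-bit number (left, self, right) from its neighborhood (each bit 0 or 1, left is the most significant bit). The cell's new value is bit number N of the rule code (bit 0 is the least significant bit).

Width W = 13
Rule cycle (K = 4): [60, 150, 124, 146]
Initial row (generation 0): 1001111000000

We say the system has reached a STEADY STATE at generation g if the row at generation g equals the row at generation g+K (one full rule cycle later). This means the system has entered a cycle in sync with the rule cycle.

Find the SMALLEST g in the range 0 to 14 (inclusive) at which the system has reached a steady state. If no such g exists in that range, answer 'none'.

Gen 0: 1001111000000
Gen 1 (rule 60): 1101000100000
Gen 2 (rule 150): 0001101110000
Gen 3 (rule 124): 0001111011000
Gen 4 (rule 146): 0010110000100
Gen 5 (rule 60): 0011101000110
Gen 6 (rule 150): 0101001101001
Gen 7 (rule 124): 0111101111101
Gen 8 (rule 146): 1011000111000
Gen 9 (rule 60): 1110100100100
Gen 10 (rule 150): 0100111111110
Gen 11 (rule 124): 0110100000011
Gen 12 (rule 146): 1000010000100
Gen 13 (rule 60): 1100011000110
Gen 14 (rule 150): 0010100101001
Gen 15 (rule 124): 0011110111101
Gen 16 (rule 146): 0101100011000
Gen 17 (rule 60): 0111010010100
Gen 18 (rule 150): 1010011110110

Answer: none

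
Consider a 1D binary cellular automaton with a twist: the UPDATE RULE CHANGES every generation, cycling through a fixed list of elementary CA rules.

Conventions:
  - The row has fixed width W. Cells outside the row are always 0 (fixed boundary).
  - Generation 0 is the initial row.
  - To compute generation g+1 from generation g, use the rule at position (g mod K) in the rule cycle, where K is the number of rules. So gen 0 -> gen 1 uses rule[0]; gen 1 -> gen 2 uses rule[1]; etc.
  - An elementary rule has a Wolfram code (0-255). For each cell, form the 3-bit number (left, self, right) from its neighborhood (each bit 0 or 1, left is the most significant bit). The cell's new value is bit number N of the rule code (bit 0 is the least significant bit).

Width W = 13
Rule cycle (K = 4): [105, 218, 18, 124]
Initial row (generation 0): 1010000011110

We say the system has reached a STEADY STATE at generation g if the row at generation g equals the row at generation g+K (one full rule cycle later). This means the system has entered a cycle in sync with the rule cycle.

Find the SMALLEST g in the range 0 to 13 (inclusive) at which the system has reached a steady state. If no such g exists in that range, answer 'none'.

Gen 0: 1010000011110
Gen 1 (rule 105): 0100111010010
Gen 2 (rule 218): 1011111001101
Gen 3 (rule 18): 0000000110000
Gen 4 (rule 124): 0000000111000
Gen 5 (rule 105): 1111110101011
Gen 6 (rule 218): 1111110000011
Gen 7 (rule 18): 0000001000100
Gen 8 (rule 124): 0000001100110
Gen 9 (rule 105): 1111101100110
Gen 10 (rule 218): 1111101111111
Gen 11 (rule 18): 0000000000000
Gen 12 (rule 124): 0000000000000
Gen 13 (rule 105): 1111111111111
Gen 14 (rule 218): 1111111111111
Gen 15 (rule 18): 0000000000000
Gen 16 (rule 124): 0000000000000
Gen 17 (rule 105): 1111111111111

Answer: 11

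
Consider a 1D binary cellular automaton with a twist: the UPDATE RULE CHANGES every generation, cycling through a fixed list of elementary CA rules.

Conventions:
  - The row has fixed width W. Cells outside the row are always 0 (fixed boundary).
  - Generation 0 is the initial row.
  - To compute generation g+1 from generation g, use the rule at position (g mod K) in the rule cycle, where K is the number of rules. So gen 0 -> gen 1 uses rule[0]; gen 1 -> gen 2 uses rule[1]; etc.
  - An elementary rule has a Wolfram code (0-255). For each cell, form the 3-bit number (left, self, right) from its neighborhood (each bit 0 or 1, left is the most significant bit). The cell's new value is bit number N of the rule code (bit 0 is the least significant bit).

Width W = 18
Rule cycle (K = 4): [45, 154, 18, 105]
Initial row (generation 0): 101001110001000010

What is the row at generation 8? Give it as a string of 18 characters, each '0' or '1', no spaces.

Gen 0: 101001110001000010
Gen 1 (rule 45): 111001000101011010
Gen 2 (rule 154): 110110101000010001
Gen 3 (rule 18): 000000000100101010
Gen 4 (rule 105): 111111110000010100
Gen 5 (rule 45): 100000000111011101
Gen 6 (rule 154): 010000001110011000
Gen 7 (rule 18): 101000010001100100
Gen 8 (rule 105): 010011000101100001

Answer: 010011000101100001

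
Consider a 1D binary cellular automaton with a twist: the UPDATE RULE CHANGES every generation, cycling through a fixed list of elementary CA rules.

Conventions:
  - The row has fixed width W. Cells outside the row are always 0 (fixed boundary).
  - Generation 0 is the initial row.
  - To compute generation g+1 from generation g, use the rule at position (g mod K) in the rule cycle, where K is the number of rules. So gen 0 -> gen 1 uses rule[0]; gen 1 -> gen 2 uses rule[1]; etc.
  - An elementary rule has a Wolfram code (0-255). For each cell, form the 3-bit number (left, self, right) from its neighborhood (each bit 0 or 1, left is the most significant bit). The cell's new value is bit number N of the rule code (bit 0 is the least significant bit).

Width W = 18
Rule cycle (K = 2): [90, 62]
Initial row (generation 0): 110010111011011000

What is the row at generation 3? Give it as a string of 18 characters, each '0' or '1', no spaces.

Answer: 010110000010111101

Derivation:
Gen 0: 110010111011011000
Gen 1 (rule 90): 111100101011011100
Gen 2 (rule 62): 100011111110110010
Gen 3 (rule 90): 010110000010111101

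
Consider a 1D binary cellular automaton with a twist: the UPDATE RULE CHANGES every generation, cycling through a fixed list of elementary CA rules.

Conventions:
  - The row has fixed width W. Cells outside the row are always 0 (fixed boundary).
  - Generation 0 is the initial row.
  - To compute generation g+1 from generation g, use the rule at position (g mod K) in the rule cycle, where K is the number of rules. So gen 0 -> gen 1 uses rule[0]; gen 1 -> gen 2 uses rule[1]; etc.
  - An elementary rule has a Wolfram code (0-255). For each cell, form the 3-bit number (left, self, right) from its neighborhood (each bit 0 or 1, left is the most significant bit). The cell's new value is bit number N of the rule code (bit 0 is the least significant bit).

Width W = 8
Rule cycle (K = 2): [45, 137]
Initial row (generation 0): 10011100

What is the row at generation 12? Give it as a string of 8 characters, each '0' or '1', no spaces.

Answer: 11000010

Derivation:
Gen 0: 10011100
Gen 1 (rule 45): 10010001
Gen 2 (rule 137): 00000100
Gen 3 (rule 45): 11110101
Gen 4 (rule 137): 11100000
Gen 5 (rule 45): 10001111
Gen 6 (rule 137): 00101110
Gen 7 (rule 45): 10111000
Gen 8 (rule 137): 00110011
Gen 9 (rule 45): 10100010
Gen 10 (rule 137): 00001000
Gen 11 (rule 45): 11101011
Gen 12 (rule 137): 11000010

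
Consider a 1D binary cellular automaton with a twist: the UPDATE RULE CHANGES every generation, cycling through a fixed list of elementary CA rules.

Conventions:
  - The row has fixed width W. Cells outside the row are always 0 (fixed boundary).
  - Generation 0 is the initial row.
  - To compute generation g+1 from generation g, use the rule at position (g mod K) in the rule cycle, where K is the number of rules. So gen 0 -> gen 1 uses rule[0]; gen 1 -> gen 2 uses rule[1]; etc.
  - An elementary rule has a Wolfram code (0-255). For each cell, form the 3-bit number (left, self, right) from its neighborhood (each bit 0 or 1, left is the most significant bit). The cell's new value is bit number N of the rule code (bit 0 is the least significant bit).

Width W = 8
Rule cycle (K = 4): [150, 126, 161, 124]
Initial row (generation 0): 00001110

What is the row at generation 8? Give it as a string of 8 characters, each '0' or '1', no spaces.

Answer: 11001100

Derivation:
Gen 0: 00001110
Gen 1 (rule 150): 00010101
Gen 2 (rule 126): 00111111
Gen 3 (rule 161): 10011110
Gen 4 (rule 124): 11010011
Gen 5 (rule 150): 00011100
Gen 6 (rule 126): 00110110
Gen 7 (rule 161): 10001000
Gen 8 (rule 124): 11001100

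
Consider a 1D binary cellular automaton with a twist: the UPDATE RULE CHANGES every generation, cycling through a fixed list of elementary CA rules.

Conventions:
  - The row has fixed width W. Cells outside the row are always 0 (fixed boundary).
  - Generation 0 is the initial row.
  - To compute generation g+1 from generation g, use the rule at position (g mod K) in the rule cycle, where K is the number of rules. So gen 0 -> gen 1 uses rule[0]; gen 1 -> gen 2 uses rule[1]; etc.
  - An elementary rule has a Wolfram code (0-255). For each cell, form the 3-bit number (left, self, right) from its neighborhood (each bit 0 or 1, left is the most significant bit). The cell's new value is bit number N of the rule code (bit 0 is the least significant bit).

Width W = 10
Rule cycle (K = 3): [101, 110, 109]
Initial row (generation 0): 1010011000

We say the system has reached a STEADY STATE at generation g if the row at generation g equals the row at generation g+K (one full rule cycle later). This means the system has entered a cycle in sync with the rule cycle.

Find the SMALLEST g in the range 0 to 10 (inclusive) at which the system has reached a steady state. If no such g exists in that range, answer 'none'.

Gen 0: 1010011000
Gen 1 (rule 101): 1110001011
Gen 2 (rule 110): 1010011111
Gen 3 (rule 109): 1110010001
Gen 4 (rule 101): 0010010101
Gen 5 (rule 110): 0110111111
Gen 6 (rule 109): 0111100001
Gen 7 (rule 101): 0000101101
Gen 8 (rule 110): 0001111111
Gen 9 (rule 109): 1101000001
Gen 10 (rule 101): 0111011101
Gen 11 (rule 110): 1101110111
Gen 12 (rule 109): 1111011101
Gen 13 (rule 101): 0001100111

Answer: none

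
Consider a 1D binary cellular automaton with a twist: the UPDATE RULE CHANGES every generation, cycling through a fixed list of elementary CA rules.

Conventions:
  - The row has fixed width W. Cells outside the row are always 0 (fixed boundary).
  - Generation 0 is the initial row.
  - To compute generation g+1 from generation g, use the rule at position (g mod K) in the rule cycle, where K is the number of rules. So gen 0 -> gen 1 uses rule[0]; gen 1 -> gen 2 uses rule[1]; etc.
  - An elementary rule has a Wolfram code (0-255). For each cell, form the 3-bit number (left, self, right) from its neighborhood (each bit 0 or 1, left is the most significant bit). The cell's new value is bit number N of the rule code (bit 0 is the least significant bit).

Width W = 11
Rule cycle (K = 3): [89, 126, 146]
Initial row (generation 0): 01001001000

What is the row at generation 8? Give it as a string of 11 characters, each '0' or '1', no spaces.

Answer: 00011011101

Derivation:
Gen 0: 01001001000
Gen 1 (rule 89): 00100100111
Gen 2 (rule 126): 01111111101
Gen 3 (rule 146): 10111111000
Gen 4 (rule 89): 00100001111
Gen 5 (rule 126): 01110011001
Gen 6 (rule 146): 10101100110
Gen 7 (rule 89): 00001110111
Gen 8 (rule 126): 00011011101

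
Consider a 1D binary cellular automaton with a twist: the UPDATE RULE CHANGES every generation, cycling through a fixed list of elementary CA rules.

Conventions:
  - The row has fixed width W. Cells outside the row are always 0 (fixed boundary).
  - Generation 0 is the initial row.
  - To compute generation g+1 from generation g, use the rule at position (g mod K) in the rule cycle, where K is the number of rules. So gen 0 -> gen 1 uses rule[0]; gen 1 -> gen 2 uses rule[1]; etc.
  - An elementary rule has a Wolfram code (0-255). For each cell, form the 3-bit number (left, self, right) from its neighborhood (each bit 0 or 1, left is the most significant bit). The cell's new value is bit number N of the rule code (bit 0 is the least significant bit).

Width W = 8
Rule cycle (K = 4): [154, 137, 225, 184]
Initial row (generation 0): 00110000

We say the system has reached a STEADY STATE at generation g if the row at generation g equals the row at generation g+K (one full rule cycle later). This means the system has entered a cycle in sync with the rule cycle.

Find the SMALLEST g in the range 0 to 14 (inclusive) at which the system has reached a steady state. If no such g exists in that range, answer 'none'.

Answer: 6

Derivation:
Gen 0: 00110000
Gen 1 (rule 154): 01101000
Gen 2 (rule 137): 01000011
Gen 3 (rule 225): 00011001
Gen 4 (rule 184): 00010100
Gen 5 (rule 154): 00100010
Gen 6 (rule 137): 10001000
Gen 7 (rule 225): 00100011
Gen 8 (rule 184): 00010010
Gen 9 (rule 154): 00101101
Gen 10 (rule 137): 10001000
Gen 11 (rule 225): 00100011
Gen 12 (rule 184): 00010010
Gen 13 (rule 154): 00101101
Gen 14 (rule 137): 10001000
Gen 15 (rule 225): 00100011
Gen 16 (rule 184): 00010010
Gen 17 (rule 154): 00101101
Gen 18 (rule 137): 10001000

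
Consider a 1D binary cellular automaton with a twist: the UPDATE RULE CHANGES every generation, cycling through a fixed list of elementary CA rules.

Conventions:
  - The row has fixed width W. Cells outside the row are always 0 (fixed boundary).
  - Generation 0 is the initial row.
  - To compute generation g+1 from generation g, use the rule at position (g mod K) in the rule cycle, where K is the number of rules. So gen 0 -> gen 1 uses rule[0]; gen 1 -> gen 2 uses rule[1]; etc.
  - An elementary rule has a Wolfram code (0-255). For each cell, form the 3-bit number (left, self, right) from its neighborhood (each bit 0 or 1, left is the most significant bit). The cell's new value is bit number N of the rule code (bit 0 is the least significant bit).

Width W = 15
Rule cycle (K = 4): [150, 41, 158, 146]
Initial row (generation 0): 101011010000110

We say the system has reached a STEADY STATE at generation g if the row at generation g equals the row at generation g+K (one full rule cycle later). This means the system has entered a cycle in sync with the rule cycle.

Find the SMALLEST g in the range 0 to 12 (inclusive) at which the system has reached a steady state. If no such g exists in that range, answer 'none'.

Answer: none

Derivation:
Gen 0: 101011010000110
Gen 1 (rule 150): 101000011001001
Gen 2 (rule 41): 010011010000000
Gen 3 (rule 158): 111110011000000
Gen 4 (rule 146): 011101100100000
Gen 5 (rule 150): 101000011110000
Gen 6 (rule 41): 010011010000111
Gen 7 (rule 158): 111110011001110
Gen 8 (rule 146): 011101100110101
Gen 9 (rule 150): 101000011000101
Gen 10 (rule 41): 010011010010010
Gen 11 (rule 158): 111110011111111
Gen 12 (rule 146): 011101101111110
Gen 13 (rule 150): 101000000111101
Gen 14 (rule 41): 010011110100010
Gen 15 (rule 158): 111111100110111
Gen 16 (rule 146): 011111011000010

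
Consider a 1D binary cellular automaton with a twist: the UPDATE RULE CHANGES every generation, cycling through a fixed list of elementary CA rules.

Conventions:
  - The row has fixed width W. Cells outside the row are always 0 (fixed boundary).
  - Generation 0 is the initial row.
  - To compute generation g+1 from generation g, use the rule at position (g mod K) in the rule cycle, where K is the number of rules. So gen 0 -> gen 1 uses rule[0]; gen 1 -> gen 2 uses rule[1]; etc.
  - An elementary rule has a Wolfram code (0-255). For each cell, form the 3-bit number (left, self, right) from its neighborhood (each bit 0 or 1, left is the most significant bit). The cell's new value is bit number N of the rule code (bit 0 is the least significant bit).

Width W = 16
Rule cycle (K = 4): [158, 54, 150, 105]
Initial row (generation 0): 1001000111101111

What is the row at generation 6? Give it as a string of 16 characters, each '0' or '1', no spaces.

Answer: 0011110010010001

Derivation:
Gen 0: 1001000111101111
Gen 1 (rule 158): 1111101111001110
Gen 2 (rule 54): 0000010000110001
Gen 3 (rule 150): 0000111001001011
Gen 4 (rule 105): 1110101000000111
Gen 5 (rule 158): 1100101100001110
Gen 6 (rule 54): 0011110010010001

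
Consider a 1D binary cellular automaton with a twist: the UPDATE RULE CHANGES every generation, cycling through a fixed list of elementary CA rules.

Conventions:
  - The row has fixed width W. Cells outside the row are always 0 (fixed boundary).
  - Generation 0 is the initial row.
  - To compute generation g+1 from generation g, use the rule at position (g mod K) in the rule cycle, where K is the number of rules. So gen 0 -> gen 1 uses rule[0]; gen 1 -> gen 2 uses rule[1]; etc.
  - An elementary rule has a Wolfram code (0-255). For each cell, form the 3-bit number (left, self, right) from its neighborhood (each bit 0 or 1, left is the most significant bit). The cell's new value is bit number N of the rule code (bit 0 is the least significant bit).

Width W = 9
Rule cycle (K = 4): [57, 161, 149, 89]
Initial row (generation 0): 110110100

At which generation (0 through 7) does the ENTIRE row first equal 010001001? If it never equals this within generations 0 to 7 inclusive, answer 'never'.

Answer: never

Derivation:
Gen 0: 110110100
Gen 1 (rule 57): 101101011
Gen 2 (rule 161): 010010100
Gen 3 (rule 149): 011010111
Gen 4 (rule 89): 011000101
Gen 5 (rule 57): 010110010
Gen 6 (rule 161): 001000000
Gen 7 (rule 149): 101111111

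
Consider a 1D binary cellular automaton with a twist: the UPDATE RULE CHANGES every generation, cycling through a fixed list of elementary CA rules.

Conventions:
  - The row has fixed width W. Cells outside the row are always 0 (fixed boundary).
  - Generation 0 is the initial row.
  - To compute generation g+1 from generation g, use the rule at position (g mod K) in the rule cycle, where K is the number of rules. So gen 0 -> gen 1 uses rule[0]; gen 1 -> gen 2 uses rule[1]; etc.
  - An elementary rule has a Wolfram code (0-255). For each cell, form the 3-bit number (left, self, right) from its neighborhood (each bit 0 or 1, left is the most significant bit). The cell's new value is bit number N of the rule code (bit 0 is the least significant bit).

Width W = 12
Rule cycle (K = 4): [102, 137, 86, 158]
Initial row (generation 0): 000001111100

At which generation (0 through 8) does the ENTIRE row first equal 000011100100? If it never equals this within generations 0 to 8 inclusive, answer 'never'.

Answer: 6

Derivation:
Gen 0: 000001111100
Gen 1 (rule 102): 000010000100
Gen 2 (rule 137): 111000110001
Gen 3 (rule 86): 001101011011
Gen 4 (rule 158): 011001010010
Gen 5 (rule 102): 101011110110
Gen 6 (rule 137): 000011100100
Gen 7 (rule 86): 000100111110
Gen 8 (rule 158): 001111111101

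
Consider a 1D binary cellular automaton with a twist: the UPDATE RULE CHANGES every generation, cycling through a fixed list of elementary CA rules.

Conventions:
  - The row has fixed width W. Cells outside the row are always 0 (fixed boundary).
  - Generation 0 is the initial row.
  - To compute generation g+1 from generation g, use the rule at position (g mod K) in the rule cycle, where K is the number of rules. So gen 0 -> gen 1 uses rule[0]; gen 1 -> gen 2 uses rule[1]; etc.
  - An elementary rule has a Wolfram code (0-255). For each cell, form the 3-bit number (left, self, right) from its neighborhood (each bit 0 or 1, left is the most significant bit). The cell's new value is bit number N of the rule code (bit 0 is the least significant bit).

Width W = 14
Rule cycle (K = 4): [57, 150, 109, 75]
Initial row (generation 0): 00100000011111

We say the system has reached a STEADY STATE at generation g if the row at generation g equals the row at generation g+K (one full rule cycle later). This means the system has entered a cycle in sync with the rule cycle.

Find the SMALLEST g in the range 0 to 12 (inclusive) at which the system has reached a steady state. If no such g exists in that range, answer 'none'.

Answer: none

Derivation:
Gen 0: 00100000011111
Gen 1 (rule 57): 10011111010000
Gen 2 (rule 150): 11101110011000
Gen 3 (rule 109): 10111010011011
Gen 4 (rule 75): 00101000111011
Gen 5 (rule 57): 10010110100110
Gen 6 (rule 150): 11110000111001
Gen 7 (rule 109): 10010110101001
Gen 8 (rule 75): 00100110000010
Gen 9 (rule 57): 10010101111001
Gen 10 (rule 150): 11110100110111
Gen 11 (rule 109): 10011100111101
Gen 12 (rule 75): 00110101100100
Gen 13 (rule 57): 10101011010011
Gen 14 (rule 150): 10101000011100
Gen 15 (rule 109): 11111011010101
Gen 16 (rule 75): 10001011000000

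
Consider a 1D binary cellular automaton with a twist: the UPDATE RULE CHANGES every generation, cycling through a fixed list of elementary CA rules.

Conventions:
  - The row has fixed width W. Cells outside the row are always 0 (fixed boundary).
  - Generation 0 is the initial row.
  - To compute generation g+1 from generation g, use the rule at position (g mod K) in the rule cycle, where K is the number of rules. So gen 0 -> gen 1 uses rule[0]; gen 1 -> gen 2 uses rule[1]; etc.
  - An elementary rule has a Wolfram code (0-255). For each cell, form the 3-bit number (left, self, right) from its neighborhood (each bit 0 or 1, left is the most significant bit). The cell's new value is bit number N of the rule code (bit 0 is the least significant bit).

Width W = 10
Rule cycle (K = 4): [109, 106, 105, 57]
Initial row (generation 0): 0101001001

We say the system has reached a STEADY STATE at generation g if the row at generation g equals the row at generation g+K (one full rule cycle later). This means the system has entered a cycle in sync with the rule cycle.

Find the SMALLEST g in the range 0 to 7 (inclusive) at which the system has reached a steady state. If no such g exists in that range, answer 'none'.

Answer: none

Derivation:
Gen 0: 0101001001
Gen 1 (rule 109): 0111001001
Gen 2 (rule 106): 1101010010
Gen 3 (rule 105): 1110100000
Gen 4 (rule 57): 1001011111
Gen 5 (rule 109): 1001110001
Gen 6 (rule 106): 0011010010
Gen 7 (rule 105): 1011100000
Gen 8 (rule 57): 0110011111
Gen 9 (rule 109): 0110010001
Gen 10 (rule 106): 1110100010
Gen 11 (rule 105): 1011001000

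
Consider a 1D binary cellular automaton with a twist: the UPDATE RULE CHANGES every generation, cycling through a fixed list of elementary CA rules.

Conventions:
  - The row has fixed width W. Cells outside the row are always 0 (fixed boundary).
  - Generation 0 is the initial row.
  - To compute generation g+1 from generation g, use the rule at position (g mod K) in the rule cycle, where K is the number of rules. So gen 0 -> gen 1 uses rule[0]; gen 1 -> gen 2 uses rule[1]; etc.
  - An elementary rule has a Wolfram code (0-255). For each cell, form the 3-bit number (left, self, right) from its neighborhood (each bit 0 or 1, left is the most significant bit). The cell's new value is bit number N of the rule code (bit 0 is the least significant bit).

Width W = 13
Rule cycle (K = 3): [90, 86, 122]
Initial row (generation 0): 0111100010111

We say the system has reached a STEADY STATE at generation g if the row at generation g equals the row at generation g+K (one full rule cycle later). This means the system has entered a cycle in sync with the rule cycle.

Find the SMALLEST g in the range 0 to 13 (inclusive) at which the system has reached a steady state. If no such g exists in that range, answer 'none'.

Gen 0: 0111100010111
Gen 1 (rule 90): 1100110100101
Gen 2 (rule 86): 0111010111101
Gen 3 (rule 122): 1101101100110
Gen 4 (rule 90): 1101101111111
Gen 5 (rule 86): 0100100000001
Gen 6 (rule 122): 1011010000010
Gen 7 (rule 90): 0011001000101
Gen 8 (rule 86): 0101111101101
Gen 9 (rule 122): 1011000111110
Gen 10 (rule 90): 0011101100011
Gen 11 (rule 86): 0100100110101
Gen 12 (rule 122): 1011011111010
Gen 13 (rule 90): 0011010001001
Gen 14 (rule 86): 0101011011111
Gen 15 (rule 122): 1010111110001
Gen 16 (rule 90): 0000100011010

Answer: none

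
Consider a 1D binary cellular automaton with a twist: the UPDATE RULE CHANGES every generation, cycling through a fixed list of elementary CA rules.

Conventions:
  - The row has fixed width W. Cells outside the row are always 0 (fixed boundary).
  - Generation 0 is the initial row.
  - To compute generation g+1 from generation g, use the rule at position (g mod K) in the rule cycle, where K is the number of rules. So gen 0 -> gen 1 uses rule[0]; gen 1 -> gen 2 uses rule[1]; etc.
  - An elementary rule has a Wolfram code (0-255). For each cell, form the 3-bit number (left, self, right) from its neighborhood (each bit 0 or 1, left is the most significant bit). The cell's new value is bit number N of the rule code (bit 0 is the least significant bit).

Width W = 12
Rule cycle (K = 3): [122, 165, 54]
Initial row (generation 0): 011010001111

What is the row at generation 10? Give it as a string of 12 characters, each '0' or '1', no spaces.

Answer: 010110111010

Derivation:
Gen 0: 011010001111
Gen 1 (rule 122): 111101011001
Gen 2 (rule 165): 011011100001
Gen 3 (rule 54): 100100010011
Gen 4 (rule 122): 011010101111
Gen 5 (rule 165): 000111110110
Gen 6 (rule 54): 001000001001
Gen 7 (rule 122): 010100010110
Gen 8 (rule 165): 011101011000
Gen 9 (rule 54): 100011100100
Gen 10 (rule 122): 010110111010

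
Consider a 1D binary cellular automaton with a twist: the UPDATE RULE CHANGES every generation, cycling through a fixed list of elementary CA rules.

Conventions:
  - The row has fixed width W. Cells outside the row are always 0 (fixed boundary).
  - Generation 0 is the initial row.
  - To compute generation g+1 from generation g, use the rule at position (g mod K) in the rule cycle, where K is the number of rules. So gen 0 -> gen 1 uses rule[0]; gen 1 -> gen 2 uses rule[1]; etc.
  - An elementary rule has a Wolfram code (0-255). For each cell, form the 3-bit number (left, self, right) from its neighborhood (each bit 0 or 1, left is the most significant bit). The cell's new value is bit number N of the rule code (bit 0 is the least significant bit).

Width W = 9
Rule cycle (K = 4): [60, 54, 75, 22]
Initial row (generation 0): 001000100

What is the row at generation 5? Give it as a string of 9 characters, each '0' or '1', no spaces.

Answer: 100100010

Derivation:
Gen 0: 001000100
Gen 1 (rule 60): 001100110
Gen 2 (rule 54): 010011001
Gen 3 (rule 75): 100111010
Gen 4 (rule 22): 111000011
Gen 5 (rule 60): 100100010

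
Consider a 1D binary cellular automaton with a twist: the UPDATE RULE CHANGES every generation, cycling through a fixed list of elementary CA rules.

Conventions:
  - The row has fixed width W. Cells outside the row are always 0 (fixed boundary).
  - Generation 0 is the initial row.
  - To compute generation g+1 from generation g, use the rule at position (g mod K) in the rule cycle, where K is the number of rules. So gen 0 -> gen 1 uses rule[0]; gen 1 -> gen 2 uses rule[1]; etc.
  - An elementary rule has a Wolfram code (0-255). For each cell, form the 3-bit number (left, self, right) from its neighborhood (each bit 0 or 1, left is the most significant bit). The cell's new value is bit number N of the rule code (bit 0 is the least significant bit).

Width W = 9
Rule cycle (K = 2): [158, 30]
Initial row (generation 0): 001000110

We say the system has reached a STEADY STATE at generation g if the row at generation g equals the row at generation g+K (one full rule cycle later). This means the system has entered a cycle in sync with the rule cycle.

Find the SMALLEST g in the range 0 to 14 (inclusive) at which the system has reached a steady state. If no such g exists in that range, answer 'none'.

Gen 0: 001000110
Gen 1 (rule 158): 011101101
Gen 2 (rule 30): 110001001
Gen 3 (rule 158): 101011111
Gen 4 (rule 30): 101010000
Gen 5 (rule 158): 101011000
Gen 6 (rule 30): 101010100
Gen 7 (rule 158): 101010110
Gen 8 (rule 30): 101010101
Gen 9 (rule 158): 101010101
Gen 10 (rule 30): 101010101
Gen 11 (rule 158): 101010101
Gen 12 (rule 30): 101010101
Gen 13 (rule 158): 101010101
Gen 14 (rule 30): 101010101
Gen 15 (rule 158): 101010101
Gen 16 (rule 30): 101010101

Answer: 8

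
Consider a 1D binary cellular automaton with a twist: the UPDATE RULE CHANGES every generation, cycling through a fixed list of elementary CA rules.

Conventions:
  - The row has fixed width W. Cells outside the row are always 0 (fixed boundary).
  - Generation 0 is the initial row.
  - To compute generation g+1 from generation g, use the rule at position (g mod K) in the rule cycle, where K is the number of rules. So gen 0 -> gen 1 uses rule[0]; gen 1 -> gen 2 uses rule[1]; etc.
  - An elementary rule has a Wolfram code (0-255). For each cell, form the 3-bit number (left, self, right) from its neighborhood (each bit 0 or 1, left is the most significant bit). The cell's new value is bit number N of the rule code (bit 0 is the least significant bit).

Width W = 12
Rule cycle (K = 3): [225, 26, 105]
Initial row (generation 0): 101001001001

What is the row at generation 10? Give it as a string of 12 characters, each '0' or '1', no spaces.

Gen 0: 101001001001
Gen 1 (rule 225): 010000000000
Gen 2 (rule 26): 101000000000
Gen 3 (rule 105): 010011111111
Gen 4 (rule 225): 000001111111
Gen 5 (rule 26): 000011000000
Gen 6 (rule 105): 111011011111
Gen 7 (rule 225): 011101101111
Gen 8 (rule 26): 110001001000
Gen 9 (rule 105): 110100000011
Gen 10 (rule 225): 011001111001

Answer: 011001111001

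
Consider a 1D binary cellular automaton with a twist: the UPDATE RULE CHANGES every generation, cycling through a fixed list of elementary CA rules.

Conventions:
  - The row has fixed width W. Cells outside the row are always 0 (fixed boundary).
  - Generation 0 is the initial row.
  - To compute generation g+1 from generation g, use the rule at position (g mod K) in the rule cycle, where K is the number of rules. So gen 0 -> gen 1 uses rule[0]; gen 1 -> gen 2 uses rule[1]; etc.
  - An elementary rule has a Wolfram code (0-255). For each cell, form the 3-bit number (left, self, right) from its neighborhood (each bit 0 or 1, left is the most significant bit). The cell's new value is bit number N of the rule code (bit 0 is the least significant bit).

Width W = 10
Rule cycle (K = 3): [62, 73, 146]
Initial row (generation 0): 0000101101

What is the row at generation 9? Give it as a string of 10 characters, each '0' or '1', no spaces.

Answer: 0100010101

Derivation:
Gen 0: 0000101101
Gen 1 (rule 62): 0001111011
Gen 2 (rule 73): 1101001011
Gen 3 (rule 146): 0000110000
Gen 4 (rule 62): 0001101000
Gen 5 (rule 73): 1101100011
Gen 6 (rule 146): 0000010100
Gen 7 (rule 62): 0000111110
Gen 8 (rule 73): 1110100010
Gen 9 (rule 146): 0100010101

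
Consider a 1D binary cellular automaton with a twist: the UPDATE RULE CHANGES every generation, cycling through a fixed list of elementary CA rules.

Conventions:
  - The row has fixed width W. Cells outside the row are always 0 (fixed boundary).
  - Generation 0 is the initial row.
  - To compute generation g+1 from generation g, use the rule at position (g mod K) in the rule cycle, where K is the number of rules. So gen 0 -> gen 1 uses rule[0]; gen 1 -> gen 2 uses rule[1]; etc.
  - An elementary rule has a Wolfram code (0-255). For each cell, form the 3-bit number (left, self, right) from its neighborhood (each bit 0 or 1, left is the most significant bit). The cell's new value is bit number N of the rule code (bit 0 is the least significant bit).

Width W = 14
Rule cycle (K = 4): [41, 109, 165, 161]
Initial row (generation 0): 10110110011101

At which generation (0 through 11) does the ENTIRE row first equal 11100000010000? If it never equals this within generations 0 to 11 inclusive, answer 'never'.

Gen 0: 10110110011101
Gen 1 (rule 41): 01101100010010
Gen 2 (rule 109): 01111101010010
Gen 3 (rule 165): 00111011110010
Gen 4 (rule 161): 10010101100000
Gen 5 (rule 41): 00001011001111
Gen 6 (rule 109): 11101111001001
Gen 7 (rule 165): 01010110001001
Gen 8 (rule 161): 00101000100000
Gen 9 (rule 41): 10010010001111
Gen 10 (rule 109): 10010010101001
Gen 11 (rule 165): 10010011111001

Answer: never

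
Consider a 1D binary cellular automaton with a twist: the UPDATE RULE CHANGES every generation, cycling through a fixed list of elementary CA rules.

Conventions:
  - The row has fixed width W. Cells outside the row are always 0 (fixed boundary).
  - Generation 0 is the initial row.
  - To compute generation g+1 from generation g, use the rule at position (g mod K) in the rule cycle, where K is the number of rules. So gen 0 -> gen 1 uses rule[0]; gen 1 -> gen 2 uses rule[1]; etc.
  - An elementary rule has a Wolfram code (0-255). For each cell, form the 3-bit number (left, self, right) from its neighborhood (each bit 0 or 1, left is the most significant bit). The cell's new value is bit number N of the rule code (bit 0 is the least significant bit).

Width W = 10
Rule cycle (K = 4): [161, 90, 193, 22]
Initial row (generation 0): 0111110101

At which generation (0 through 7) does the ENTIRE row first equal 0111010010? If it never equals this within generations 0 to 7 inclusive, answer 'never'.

Gen 0: 0111110101
Gen 1 (rule 161): 0011101010
Gen 2 (rule 90): 0110100001
Gen 3 (rule 193): 0010001100
Gen 4 (rule 22): 0111010010
Gen 5 (rule 161): 0010100000
Gen 6 (rule 90): 0100010000
Gen 7 (rule 193): 0001000111

Answer: 4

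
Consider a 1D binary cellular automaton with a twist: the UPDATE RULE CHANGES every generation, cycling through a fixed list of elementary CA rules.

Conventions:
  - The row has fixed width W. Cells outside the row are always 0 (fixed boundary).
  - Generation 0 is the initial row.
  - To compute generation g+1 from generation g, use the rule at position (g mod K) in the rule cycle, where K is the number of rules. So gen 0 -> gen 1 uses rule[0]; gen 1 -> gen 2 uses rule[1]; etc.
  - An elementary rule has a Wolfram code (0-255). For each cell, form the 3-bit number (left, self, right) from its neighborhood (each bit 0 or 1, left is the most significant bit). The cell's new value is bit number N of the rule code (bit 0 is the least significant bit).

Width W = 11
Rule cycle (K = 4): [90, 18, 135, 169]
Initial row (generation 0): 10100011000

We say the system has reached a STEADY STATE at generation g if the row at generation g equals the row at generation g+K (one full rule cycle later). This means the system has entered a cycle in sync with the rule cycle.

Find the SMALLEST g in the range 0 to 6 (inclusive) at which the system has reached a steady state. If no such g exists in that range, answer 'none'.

Answer: none

Derivation:
Gen 0: 10100011000
Gen 1 (rule 90): 00010111100
Gen 2 (rule 18): 00100000010
Gen 3 (rule 135): 11101111110
Gen 4 (rule 169): 11011111100
Gen 5 (rule 90): 11010000110
Gen 6 (rule 18): 00001001001
Gen 7 (rule 135): 11111011011
Gen 8 (rule 169): 11110110110
Gen 9 (rule 90): 10010110111
Gen 10 (rule 18): 01100000000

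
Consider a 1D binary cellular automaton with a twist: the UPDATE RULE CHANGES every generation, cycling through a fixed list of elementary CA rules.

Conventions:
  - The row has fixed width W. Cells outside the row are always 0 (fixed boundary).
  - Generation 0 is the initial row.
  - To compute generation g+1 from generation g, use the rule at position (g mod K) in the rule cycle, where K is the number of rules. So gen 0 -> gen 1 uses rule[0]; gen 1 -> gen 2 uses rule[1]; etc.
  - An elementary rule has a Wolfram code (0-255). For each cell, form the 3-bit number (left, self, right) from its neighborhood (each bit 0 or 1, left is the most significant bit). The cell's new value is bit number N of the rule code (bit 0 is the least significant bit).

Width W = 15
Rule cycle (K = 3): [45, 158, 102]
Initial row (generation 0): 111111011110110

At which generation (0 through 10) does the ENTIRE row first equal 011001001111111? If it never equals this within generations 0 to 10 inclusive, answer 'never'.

Answer: never

Derivation:
Gen 0: 111111011110110
Gen 1 (rule 45): 100000110001100
Gen 2 (rule 158): 110001101011010
Gen 3 (rule 102): 010010111101110
Gen 4 (rule 45): 010011100011000
Gen 5 (rule 158): 111111010110100
Gen 6 (rule 102): 000001111011100
Gen 7 (rule 45): 111101000110001
Gen 8 (rule 158): 111001101101011
Gen 9 (rule 102): 001010110111101
Gen 10 (rule 45): 101111101100011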